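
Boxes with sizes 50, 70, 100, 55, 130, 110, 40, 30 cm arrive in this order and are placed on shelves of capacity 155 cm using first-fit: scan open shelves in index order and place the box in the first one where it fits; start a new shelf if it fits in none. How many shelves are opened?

4

  50 → shelf 1 (new)  [load 50/155]
  70 → shelf 1  [load 120/155]
  100 → shelf 2 (new)  [load 100/155]
  55 → shelf 2  [load 155/155]
  130 → shelf 3 (new)  [load 130/155]
  110 → shelf 4 (new)  [load 110/155]
  40 → shelf 4  [load 150/155]
  30 → shelf 1  [load 150/155]
4 shelves opened.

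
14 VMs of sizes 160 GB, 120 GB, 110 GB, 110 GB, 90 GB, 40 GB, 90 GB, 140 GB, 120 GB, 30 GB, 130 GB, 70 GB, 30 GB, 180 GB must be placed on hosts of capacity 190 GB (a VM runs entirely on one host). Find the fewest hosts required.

9

Total = 180 + 160 + 140 + 130 + 120 + 120 + 110 + 110 + 90 + 90 + 70 + 40 + 30 + 30 = 1420 GB.
Lower bound: ⌈1420/190⌉ = 8 hosts.
A packing using 9 hosts:
  host 1: 180 = 180
  host 2: 160 + 30 = 190
  host 3: 140 + 40 = 180
  host 4: 130 + 30 = 160
  host 5: 120 + 70 = 190
  host 6: 120 = 120
  host 7: 110 = 110
  host 8: 110 = 110
  host 9: 90 + 90 = 180
No arrangement into 8 hosts stays within capacity, so 9 is optimal.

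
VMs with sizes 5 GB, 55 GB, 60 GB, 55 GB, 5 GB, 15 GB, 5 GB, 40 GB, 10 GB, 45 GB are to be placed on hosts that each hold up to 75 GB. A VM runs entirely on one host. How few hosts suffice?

5

Total = 60 + 55 + 55 + 45 + 40 + 15 + 10 + 5 + 5 + 5 = 295 GB.
Lower bound: ⌈295/75⌉ = 4 hosts.
Also, 5 VMs each exceed 75/2 GB, and no two of those can share a host, so at least 5 hosts are needed.
A packing using 5 hosts:
  host 1: 60 + 15 = 75
  host 2: 55 + 10 + 5 + 5 = 75
  host 3: 55 + 5 = 60
  host 4: 45 = 45
  host 5: 40 = 40
This matches the lower bound, so 5 is optimal.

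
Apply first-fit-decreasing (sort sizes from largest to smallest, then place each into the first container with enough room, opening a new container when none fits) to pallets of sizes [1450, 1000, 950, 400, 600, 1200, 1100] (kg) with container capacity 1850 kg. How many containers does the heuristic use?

5

Sorted descending: 1450, 1200, 1100, 1000, 950, 600, 400.
  1450 → container 1 (new)  [load 1450/1850]
  1200 → container 2 (new)  [load 1200/1850]
  1100 → container 3 (new)  [load 1100/1850]
  1000 → container 4 (new)  [load 1000/1850]
  950 → container 5 (new)  [load 950/1850]
  600 → container 2  [load 1800/1850]
  400 → container 1  [load 1850/1850]
5 containers opened.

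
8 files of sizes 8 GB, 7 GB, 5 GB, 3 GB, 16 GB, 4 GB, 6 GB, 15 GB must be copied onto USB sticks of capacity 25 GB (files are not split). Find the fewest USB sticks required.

3

Total = 16 + 15 + 8 + 7 + 6 + 5 + 4 + 3 = 64 GB.
Lower bound: ⌈64/25⌉ = 3 USB sticks.
A packing using 3 USB sticks:
  USB stick 1: 16 + 8 = 24
  USB stick 2: 15 + 7 + 3 = 25
  USB stick 3: 6 + 5 + 4 = 15
This matches the lower bound, so 3 is optimal.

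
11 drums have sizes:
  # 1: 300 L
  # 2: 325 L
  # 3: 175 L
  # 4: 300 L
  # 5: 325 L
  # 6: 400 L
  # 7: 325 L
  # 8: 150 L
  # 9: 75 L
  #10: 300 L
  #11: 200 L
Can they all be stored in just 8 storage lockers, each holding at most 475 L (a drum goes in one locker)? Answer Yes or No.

A valid assignment using 8 storage lockers:
  locker 1: 400 + 75 = 475
  locker 2: 325 + 150 = 475
  locker 3: 325 = 325
  locker 4: 325 = 325
  locker 5: 300 + 175 = 475
  locker 6: 300 = 300
  locker 7: 300 = 300
  locker 8: 200 = 200
Every load is within 475 L, so 8 storage lockers suffice.

Yes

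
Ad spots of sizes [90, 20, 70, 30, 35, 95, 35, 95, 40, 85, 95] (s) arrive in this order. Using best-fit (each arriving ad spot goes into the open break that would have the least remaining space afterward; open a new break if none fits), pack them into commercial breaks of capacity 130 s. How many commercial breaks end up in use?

  90 → break 1 (new)  [load 90/130]
  20 → break 1  [load 110/130]
  70 → break 2 (new)  [load 70/130]
  30 → break 2  [load 100/130]
  35 → break 3 (new)  [load 35/130]
  95 → break 3  [load 130/130]
  35 → break 4 (new)  [load 35/130]
  95 → break 4  [load 130/130]
  40 → break 5 (new)  [load 40/130]
  85 → break 5  [load 125/130]
  95 → break 6 (new)  [load 95/130]
6 commercial breaks opened.

6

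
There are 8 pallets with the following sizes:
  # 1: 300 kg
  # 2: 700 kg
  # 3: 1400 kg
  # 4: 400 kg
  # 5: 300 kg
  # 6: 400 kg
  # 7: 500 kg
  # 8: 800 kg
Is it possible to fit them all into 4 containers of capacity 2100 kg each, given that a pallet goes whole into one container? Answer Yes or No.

A valid assignment using 3 containers:
  container 1: 1400 + 700 = 2100
  container 2: 800 + 500 + 400 + 400 = 2100
  container 3: 300 + 300 = 600
That uses only 3 ≤ 4, so 4 containers are enough.

Yes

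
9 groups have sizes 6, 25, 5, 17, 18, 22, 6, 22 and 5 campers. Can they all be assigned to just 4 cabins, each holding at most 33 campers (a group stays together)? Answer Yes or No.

Total = 126 campers; ⌈126/33⌉ = 4.
5 groups each exceed half the capacity and cannot share a cabin, forcing at least 5 cabins.
At least 5 cabins are required, but only 4 are allowed.

No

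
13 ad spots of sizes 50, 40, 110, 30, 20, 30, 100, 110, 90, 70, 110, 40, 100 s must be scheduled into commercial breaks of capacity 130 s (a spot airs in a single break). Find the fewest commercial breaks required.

Total = 110 + 110 + 110 + 100 + 100 + 90 + 70 + 50 + 40 + 40 + 30 + 30 + 20 = 900 s.
Lower bound: ⌈900/130⌉ = 7 commercial breaks.
A packing using 8 commercial breaks:
  break 1: 110 + 20 = 130
  break 2: 110 = 110
  break 3: 110 = 110
  break 4: 100 + 30 = 130
  break 5: 100 + 30 = 130
  break 6: 90 + 40 = 130
  break 7: 70 + 50 = 120
  break 8: 40 = 40
No arrangement into 7 commercial breaks stays within capacity, so 8 is optimal.

8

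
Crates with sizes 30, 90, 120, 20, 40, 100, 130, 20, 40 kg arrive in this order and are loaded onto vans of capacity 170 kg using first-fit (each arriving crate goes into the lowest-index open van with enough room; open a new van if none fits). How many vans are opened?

4

  30 → van 1 (new)  [load 30/170]
  90 → van 1  [load 120/170]
  120 → van 2 (new)  [load 120/170]
  20 → van 1  [load 140/170]
  40 → van 2  [load 160/170]
  100 → van 3 (new)  [load 100/170]
  130 → van 4 (new)  [load 130/170]
  20 → van 1  [load 160/170]
  40 → van 3  [load 140/170]
4 vans opened.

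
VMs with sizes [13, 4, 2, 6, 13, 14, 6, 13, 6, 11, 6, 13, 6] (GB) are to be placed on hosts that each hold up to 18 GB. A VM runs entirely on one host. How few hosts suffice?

Total = 14 + 13 + 13 + 13 + 13 + 11 + 6 + 6 + 6 + 6 + 6 + 4 + 2 = 113 GB.
Lower bound: ⌈113/18⌉ = 7 hosts.
A packing using 8 hosts:
  host 1: 14 + 4 = 18
  host 2: 13 + 2 = 15
  host 3: 13 = 13
  host 4: 13 = 13
  host 5: 13 = 13
  host 6: 11 + 6 = 17
  host 7: 6 + 6 + 6 = 18
  host 8: 6 = 6
No arrangement into 7 hosts stays within capacity, so 8 is optimal.

8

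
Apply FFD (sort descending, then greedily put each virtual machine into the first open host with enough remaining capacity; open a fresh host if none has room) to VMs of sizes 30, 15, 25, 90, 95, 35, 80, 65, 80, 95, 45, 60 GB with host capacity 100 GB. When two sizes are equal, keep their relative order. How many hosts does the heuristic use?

Sorted descending: 95, 95, 90, 80, 80, 65, 60, 45, 35, 30, 25, 15.
  95 → host 1 (new)  [load 95/100]
  95 → host 2 (new)  [load 95/100]
  90 → host 3 (new)  [load 90/100]
  80 → host 4 (new)  [load 80/100]
  80 → host 5 (new)  [load 80/100]
  65 → host 6 (new)  [load 65/100]
  60 → host 7 (new)  [load 60/100]
  45 → host 8 (new)  [load 45/100]
  35 → host 6  [load 100/100]
  30 → host 7  [load 90/100]
  25 → host 8  [load 70/100]
  15 → host 4  [load 95/100]
8 hosts opened.

8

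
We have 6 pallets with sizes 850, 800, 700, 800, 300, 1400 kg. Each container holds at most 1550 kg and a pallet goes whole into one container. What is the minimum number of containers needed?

4

Total = 1400 + 850 + 800 + 800 + 700 + 300 = 4850 kg.
Lower bound: ⌈4850/1550⌉ = 4 containers.
A packing using 4 containers:
  container 1: 1400 = 1400
  container 2: 850 + 700 = 1550
  container 3: 800 + 300 = 1100
  container 4: 800 = 800
This matches the lower bound, so 4 is optimal.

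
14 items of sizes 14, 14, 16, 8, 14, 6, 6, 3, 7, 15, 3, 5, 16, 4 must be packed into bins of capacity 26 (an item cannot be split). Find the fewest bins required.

6

Total = 16 + 16 + 15 + 14 + 14 + 14 + 8 + 7 + 6 + 6 + 5 + 4 + 3 + 3 = 131.
Lower bound: ⌈131/26⌉ = 6 bins.
A packing using 6 bins:
  bin 1: 16 + 8 = 24
  bin 2: 16 + 7 + 3 = 26
  bin 3: 15 + 6 + 5 = 26
  bin 4: 14 + 6 + 4 = 24
  bin 5: 14 + 3 = 17
  bin 6: 14 = 14
This matches the lower bound, so 6 is optimal.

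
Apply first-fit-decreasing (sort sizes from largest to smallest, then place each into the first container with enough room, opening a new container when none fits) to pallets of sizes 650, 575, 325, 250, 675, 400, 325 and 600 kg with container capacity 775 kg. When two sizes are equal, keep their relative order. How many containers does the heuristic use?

6

Sorted descending: 675, 650, 600, 575, 400, 325, 325, 250.
  675 → container 1 (new)  [load 675/775]
  650 → container 2 (new)  [load 650/775]
  600 → container 3 (new)  [load 600/775]
  575 → container 4 (new)  [load 575/775]
  400 → container 5 (new)  [load 400/775]
  325 → container 5  [load 725/775]
  325 → container 6 (new)  [load 325/775]
  250 → container 6  [load 575/775]
6 containers opened.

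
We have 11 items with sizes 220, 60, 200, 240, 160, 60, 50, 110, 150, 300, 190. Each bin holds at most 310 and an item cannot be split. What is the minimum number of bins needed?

6

Total = 300 + 240 + 220 + 200 + 190 + 160 + 150 + 110 + 60 + 60 + 50 = 1740.
Lower bound: ⌈1740/310⌉ = 6 bins.
A packing using 6 bins:
  bin 1: 300 = 300
  bin 2: 240 + 60 = 300
  bin 3: 220 + 60 = 280
  bin 4: 200 + 110 = 310
  bin 5: 190 + 50 = 240
  bin 6: 160 + 150 = 310
This matches the lower bound, so 6 is optimal.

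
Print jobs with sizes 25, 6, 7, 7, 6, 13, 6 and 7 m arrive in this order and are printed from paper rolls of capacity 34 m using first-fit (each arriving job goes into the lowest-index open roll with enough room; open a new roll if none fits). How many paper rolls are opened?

  25 → roll 1 (new)  [load 25/34]
  6 → roll 1  [load 31/34]
  7 → roll 2 (new)  [load 7/34]
  7 → roll 2  [load 14/34]
  6 → roll 2  [load 20/34]
  13 → roll 2  [load 33/34]
  6 → roll 3 (new)  [load 6/34]
  7 → roll 3  [load 13/34]
3 paper rolls opened.

3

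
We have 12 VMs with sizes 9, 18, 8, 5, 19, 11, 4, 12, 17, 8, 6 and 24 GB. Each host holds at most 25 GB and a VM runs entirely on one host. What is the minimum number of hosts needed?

6

Total = 24 + 19 + 18 + 17 + 12 + 11 + 9 + 8 + 8 + 6 + 5 + 4 = 141 GB.
Lower bound: ⌈141/25⌉ = 6 hosts.
A packing using 6 hosts:
  host 1: 24 = 24
  host 2: 19 + 6 = 25
  host 3: 18 + 5 = 23
  host 4: 17 + 8 = 25
  host 5: 12 + 11 = 23
  host 6: 9 + 8 + 4 = 21
This matches the lower bound, so 6 is optimal.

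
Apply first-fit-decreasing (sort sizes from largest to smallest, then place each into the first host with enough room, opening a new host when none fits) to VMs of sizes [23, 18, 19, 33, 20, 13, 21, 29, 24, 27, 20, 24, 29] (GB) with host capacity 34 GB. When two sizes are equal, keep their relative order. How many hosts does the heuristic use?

Sorted descending: 33, 29, 29, 27, 24, 24, 23, 21, 20, 20, 19, 18, 13.
  33 → host 1 (new)  [load 33/34]
  29 → host 2 (new)  [load 29/34]
  29 → host 3 (new)  [load 29/34]
  27 → host 4 (new)  [load 27/34]
  24 → host 5 (new)  [load 24/34]
  24 → host 6 (new)  [load 24/34]
  23 → host 7 (new)  [load 23/34]
  21 → host 8 (new)  [load 21/34]
  20 → host 9 (new)  [load 20/34]
  20 → host 10 (new)  [load 20/34]
  19 → host 11 (new)  [load 19/34]
  18 → host 12 (new)  [load 18/34]
  13 → host 8  [load 34/34]
12 hosts opened.

12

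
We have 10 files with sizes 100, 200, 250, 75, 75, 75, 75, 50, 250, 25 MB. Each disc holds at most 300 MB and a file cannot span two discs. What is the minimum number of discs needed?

Total = 250 + 250 + 200 + 100 + 75 + 75 + 75 + 75 + 50 + 25 = 1175 MB.
Lower bound: ⌈1175/300⌉ = 4 discs.
A packing using 4 discs:
  disc 1: 250 + 50 = 300
  disc 2: 250 + 25 = 275
  disc 3: 200 + 100 = 300
  disc 4: 75 + 75 + 75 + 75 = 300
This matches the lower bound, so 4 is optimal.

4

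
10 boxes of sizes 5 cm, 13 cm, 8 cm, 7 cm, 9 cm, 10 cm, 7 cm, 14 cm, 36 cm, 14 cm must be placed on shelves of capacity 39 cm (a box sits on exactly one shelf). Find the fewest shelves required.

4

Total = 36 + 14 + 14 + 13 + 10 + 9 + 8 + 7 + 7 + 5 = 123 cm.
Lower bound: ⌈123/39⌉ = 4 shelves.
A packing using 4 shelves:
  shelf 1: 36 = 36
  shelf 2: 14 + 14 + 10 = 38
  shelf 3: 13 + 9 + 8 + 7 = 37
  shelf 4: 7 + 5 = 12
This matches the lower bound, so 4 is optimal.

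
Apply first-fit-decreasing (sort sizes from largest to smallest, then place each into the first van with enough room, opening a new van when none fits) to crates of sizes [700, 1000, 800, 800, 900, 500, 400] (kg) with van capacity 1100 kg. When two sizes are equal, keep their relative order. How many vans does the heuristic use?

6

Sorted descending: 1000, 900, 800, 800, 700, 500, 400.
  1000 → van 1 (new)  [load 1000/1100]
  900 → van 2 (new)  [load 900/1100]
  800 → van 3 (new)  [load 800/1100]
  800 → van 4 (new)  [load 800/1100]
  700 → van 5 (new)  [load 700/1100]
  500 → van 6 (new)  [load 500/1100]
  400 → van 5  [load 1100/1100]
6 vans opened.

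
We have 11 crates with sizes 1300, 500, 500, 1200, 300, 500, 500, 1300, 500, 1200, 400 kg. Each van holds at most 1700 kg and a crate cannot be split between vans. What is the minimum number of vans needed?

5

Total = 1300 + 1300 + 1200 + 1200 + 500 + 500 + 500 + 500 + 500 + 400 + 300 = 8200 kg.
Lower bound: ⌈8200/1700⌉ = 5 vans.
A packing using 5 vans:
  van 1: 1300 + 400 = 1700
  van 2: 1300 + 300 = 1600
  van 3: 1200 + 500 = 1700
  van 4: 1200 + 500 = 1700
  van 5: 500 + 500 + 500 = 1500
This matches the lower bound, so 5 is optimal.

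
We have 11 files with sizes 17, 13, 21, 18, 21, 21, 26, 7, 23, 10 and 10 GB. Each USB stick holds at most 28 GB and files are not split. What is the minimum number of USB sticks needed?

Total = 26 + 23 + 21 + 21 + 21 + 18 + 17 + 13 + 10 + 10 + 7 = 187 GB.
Lower bound: ⌈187/28⌉ = 7 USB sticks.
A packing using 8 USB sticks:
  USB stick 1: 26 = 26
  USB stick 2: 23 = 23
  USB stick 3: 21 + 7 = 28
  USB stick 4: 21 = 21
  USB stick 5: 21 = 21
  USB stick 6: 18 + 10 = 28
  USB stick 7: 17 + 10 = 27
  USB stick 8: 13 = 13
No arrangement into 7 USB sticks stays within capacity, so 8 is optimal.

8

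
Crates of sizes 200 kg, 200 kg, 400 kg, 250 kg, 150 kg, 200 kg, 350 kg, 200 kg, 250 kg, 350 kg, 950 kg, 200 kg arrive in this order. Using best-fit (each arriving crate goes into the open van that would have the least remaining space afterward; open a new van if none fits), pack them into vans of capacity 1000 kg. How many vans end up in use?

4

  200 → van 1 (new)  [load 200/1000]
  200 → van 1  [load 400/1000]
  400 → van 1  [load 800/1000]
  250 → van 2 (new)  [load 250/1000]
  150 → van 1  [load 950/1000]
  200 → van 2  [load 450/1000]
  350 → van 2  [load 800/1000]
  200 → van 2  [load 1000/1000]
  250 → van 3 (new)  [load 250/1000]
  350 → van 3  [load 600/1000]
  950 → van 4 (new)  [load 950/1000]
  200 → van 3  [load 800/1000]
4 vans opened.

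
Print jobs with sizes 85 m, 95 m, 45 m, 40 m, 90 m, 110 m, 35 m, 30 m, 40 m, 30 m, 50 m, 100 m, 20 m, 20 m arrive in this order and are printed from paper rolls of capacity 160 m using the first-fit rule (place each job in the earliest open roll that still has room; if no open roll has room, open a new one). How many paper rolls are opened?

6

  85 → roll 1 (new)  [load 85/160]
  95 → roll 2 (new)  [load 95/160]
  45 → roll 1  [load 130/160]
  40 → roll 2  [load 135/160]
  90 → roll 3 (new)  [load 90/160]
  110 → roll 4 (new)  [load 110/160]
  35 → roll 3  [load 125/160]
  30 → roll 1  [load 160/160]
  40 → roll 4  [load 150/160]
  30 → roll 3  [load 155/160]
  50 → roll 5 (new)  [load 50/160]
  100 → roll 5  [load 150/160]
  20 → roll 2  [load 155/160]
  20 → roll 6 (new)  [load 20/160]
6 paper rolls opened.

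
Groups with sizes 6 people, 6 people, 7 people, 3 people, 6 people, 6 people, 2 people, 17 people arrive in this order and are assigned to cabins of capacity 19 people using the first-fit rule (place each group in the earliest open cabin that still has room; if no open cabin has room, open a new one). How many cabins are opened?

  6 → cabin 1 (new)  [load 6/19]
  6 → cabin 1  [load 12/19]
  7 → cabin 1  [load 19/19]
  3 → cabin 2 (new)  [load 3/19]
  6 → cabin 2  [load 9/19]
  6 → cabin 2  [load 15/19]
  2 → cabin 2  [load 17/19]
  17 → cabin 3 (new)  [load 17/19]
3 cabins opened.

3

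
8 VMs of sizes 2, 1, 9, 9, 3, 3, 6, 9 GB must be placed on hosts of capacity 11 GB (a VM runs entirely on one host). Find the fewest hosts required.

5

Total = 9 + 9 + 9 + 6 + 3 + 3 + 2 + 1 = 42 GB.
Lower bound: ⌈42/11⌉ = 4 hosts.
A packing using 5 hosts:
  host 1: 9 + 2 = 11
  host 2: 9 + 1 = 10
  host 3: 9 = 9
  host 4: 6 + 3 = 9
  host 5: 3 = 3
No arrangement into 4 hosts stays within capacity, so 5 is optimal.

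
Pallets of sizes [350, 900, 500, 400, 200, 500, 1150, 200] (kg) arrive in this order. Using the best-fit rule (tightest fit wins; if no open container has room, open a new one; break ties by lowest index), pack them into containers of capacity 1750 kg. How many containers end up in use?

  350 → container 1 (new)  [load 350/1750]
  900 → container 1  [load 1250/1750]
  500 → container 1  [load 1750/1750]
  400 → container 2 (new)  [load 400/1750]
  200 → container 2  [load 600/1750]
  500 → container 2  [load 1100/1750]
  1150 → container 3 (new)  [load 1150/1750]
  200 → container 3  [load 1350/1750]
3 containers opened.

3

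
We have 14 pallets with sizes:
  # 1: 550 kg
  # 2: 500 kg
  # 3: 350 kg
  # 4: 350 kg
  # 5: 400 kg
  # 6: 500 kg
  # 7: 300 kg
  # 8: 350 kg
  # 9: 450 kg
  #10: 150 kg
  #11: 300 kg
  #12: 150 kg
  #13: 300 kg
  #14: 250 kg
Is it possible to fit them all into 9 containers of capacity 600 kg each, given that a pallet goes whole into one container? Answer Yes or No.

Total = 4900 kg; ⌈4900/600⌉ = 9.
The bound of 9 does not rule out 9, but exhaustive search shows no assignment into 9 containers of capacity 600 kg exists — the minimum is 10.

No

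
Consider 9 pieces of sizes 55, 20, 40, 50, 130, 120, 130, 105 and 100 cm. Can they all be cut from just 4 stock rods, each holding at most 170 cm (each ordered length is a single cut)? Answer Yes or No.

Total = 750 cm; ⌈750/170⌉ = 5.
At least 5 stock rods are required, but only 4 are allowed.

No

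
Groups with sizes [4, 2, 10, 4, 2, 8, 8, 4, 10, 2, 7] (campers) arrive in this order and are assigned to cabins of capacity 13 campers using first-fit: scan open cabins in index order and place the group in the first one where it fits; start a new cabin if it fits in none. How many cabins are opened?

6

  4 → cabin 1 (new)  [load 4/13]
  2 → cabin 1  [load 6/13]
  10 → cabin 2 (new)  [load 10/13]
  4 → cabin 1  [load 10/13]
  2 → cabin 1  [load 12/13]
  8 → cabin 3 (new)  [load 8/13]
  8 → cabin 4 (new)  [load 8/13]
  4 → cabin 3  [load 12/13]
  10 → cabin 5 (new)  [load 10/13]
  2 → cabin 2  [load 12/13]
  7 → cabin 6 (new)  [load 7/13]
6 cabins opened.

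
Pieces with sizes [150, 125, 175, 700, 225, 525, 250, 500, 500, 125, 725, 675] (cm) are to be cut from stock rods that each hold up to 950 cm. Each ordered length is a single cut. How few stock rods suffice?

6

Total = 725 + 700 + 675 + 525 + 500 + 500 + 250 + 225 + 175 + 150 + 125 + 125 = 4675 cm.
Lower bound: ⌈4675/950⌉ = 5 stock rods.
Also, 6 pieces each exceed 475 cm, and no two of those can share a stock rod, so at least 6 stock rods are needed.
A packing using 6 stock rods:
  stock rod 1: 725 + 225 = 950
  stock rod 2: 700 + 250 = 950
  stock rod 3: 675 + 175 = 850
  stock rod 4: 525 + 150 + 125 + 125 = 925
  stock rod 5: 500 = 500
  stock rod 6: 500 = 500
This matches the lower bound, so 6 is optimal.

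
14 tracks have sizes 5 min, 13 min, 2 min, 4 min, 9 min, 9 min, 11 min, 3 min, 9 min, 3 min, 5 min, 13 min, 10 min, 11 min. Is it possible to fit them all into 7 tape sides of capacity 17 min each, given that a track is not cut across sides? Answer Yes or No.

Total = 107 min; ⌈107/17⌉ = 7.
8 tracks each exceed half the capacity and cannot share a side, forcing at least 8 tape sides.
At least 8 tape sides are required, but only 7 are allowed.

No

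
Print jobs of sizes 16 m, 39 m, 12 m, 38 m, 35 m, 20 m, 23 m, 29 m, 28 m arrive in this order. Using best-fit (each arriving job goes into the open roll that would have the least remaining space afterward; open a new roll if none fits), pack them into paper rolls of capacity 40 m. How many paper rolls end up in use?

8

  16 → roll 1 (new)  [load 16/40]
  39 → roll 2 (new)  [load 39/40]
  12 → roll 1  [load 28/40]
  38 → roll 3 (new)  [load 38/40]
  35 → roll 4 (new)  [load 35/40]
  20 → roll 5 (new)  [load 20/40]
  23 → roll 6 (new)  [load 23/40]
  29 → roll 7 (new)  [load 29/40]
  28 → roll 8 (new)  [load 28/40]
8 paper rolls opened.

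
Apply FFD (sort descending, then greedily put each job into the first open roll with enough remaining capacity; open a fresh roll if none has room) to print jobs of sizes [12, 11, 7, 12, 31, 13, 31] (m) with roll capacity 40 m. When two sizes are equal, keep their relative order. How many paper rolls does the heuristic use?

4

Sorted descending: 31, 31, 13, 12, 12, 11, 7.
  31 → roll 1 (new)  [load 31/40]
  31 → roll 2 (new)  [load 31/40]
  13 → roll 3 (new)  [load 13/40]
  12 → roll 3  [load 25/40]
  12 → roll 3  [load 37/40]
  11 → roll 4 (new)  [load 11/40]
  7 → roll 1  [load 38/40]
4 paper rolls opened.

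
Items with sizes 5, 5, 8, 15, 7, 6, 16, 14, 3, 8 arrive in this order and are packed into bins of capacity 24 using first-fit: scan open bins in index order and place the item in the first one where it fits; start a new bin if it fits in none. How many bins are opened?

4

  5 → bin 1 (new)  [load 5/24]
  5 → bin 1  [load 10/24]
  8 → bin 1  [load 18/24]
  15 → bin 2 (new)  [load 15/24]
  7 → bin 2  [load 22/24]
  6 → bin 1  [load 24/24]
  16 → bin 3 (new)  [load 16/24]
  14 → bin 4 (new)  [load 14/24]
  3 → bin 3  [load 19/24]
  8 → bin 4  [load 22/24]
4 bins opened.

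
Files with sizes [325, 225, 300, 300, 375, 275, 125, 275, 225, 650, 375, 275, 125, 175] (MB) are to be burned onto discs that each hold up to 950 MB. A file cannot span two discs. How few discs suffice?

5

Total = 650 + 375 + 375 + 325 + 300 + 300 + 275 + 275 + 275 + 225 + 225 + 175 + 125 + 125 = 4025 MB.
Lower bound: ⌈4025/950⌉ = 5 discs.
A packing using 5 discs:
  disc 1: 650 + 300 = 950
  disc 2: 375 + 375 + 175 = 925
  disc 3: 325 + 300 + 275 = 900
  disc 4: 275 + 275 + 225 + 125 = 900
  disc 5: 225 + 125 = 350
This matches the lower bound, so 5 is optimal.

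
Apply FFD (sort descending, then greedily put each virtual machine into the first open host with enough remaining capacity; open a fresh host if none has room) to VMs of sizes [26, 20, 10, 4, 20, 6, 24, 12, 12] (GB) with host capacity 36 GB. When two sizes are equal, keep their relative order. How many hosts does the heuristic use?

4

Sorted descending: 26, 24, 20, 20, 12, 12, 10, 6, 4.
  26 → host 1 (new)  [load 26/36]
  24 → host 2 (new)  [load 24/36]
  20 → host 3 (new)  [load 20/36]
  20 → host 4 (new)  [load 20/36]
  12 → host 2  [load 36/36]
  12 → host 3  [load 32/36]
  10 → host 1  [load 36/36]
  6 → host 4  [load 26/36]
  4 → host 3  [load 36/36]
4 hosts opened.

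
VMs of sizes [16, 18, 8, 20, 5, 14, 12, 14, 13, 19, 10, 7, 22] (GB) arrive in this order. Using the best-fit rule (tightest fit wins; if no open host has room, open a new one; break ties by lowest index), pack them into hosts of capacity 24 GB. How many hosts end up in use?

9

  16 → host 1 (new)  [load 16/24]
  18 → host 2 (new)  [load 18/24]
  8 → host 1  [load 24/24]
  20 → host 3 (new)  [load 20/24]
  5 → host 2  [load 23/24]
  14 → host 4 (new)  [load 14/24]
  12 → host 5 (new)  [load 12/24]
  14 → host 6 (new)  [load 14/24]
  13 → host 7 (new)  [load 13/24]
  19 → host 8 (new)  [load 19/24]
  10 → host 4  [load 24/24]
  7 → host 6  [load 21/24]
  22 → host 9 (new)  [load 22/24]
9 hosts opened.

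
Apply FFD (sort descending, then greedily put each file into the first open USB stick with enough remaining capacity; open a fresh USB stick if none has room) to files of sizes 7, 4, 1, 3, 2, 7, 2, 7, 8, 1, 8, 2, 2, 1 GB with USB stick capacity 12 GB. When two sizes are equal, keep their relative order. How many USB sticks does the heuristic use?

Sorted descending: 8, 8, 7, 7, 7, 4, 3, 2, 2, 2, 2, 1, 1, 1.
  8 → USB stick 1 (new)  [load 8/12]
  8 → USB stick 2 (new)  [load 8/12]
  7 → USB stick 3 (new)  [load 7/12]
  7 → USB stick 4 (new)  [load 7/12]
  7 → USB stick 5 (new)  [load 7/12]
  4 → USB stick 1  [load 12/12]
  3 → USB stick 2  [load 11/12]
  2 → USB stick 3  [load 9/12]
  2 → USB stick 3  [load 11/12]
  2 → USB stick 4  [load 9/12]
  2 → USB stick 4  [load 11/12]
  1 → USB stick 2  [load 12/12]
  1 → USB stick 3  [load 12/12]
  1 → USB stick 4  [load 12/12]
5 USB sticks opened.

5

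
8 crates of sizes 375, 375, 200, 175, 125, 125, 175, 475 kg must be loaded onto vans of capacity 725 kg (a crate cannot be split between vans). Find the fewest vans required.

Total = 475 + 375 + 375 + 200 + 175 + 175 + 125 + 125 = 2025 kg.
Lower bound: ⌈2025/725⌉ = 3 vans.
A packing using 3 vans:
  van 1: 475 + 200 = 675
  van 2: 375 + 175 + 175 = 725
  van 3: 375 + 125 + 125 = 625
This matches the lower bound, so 3 is optimal.

3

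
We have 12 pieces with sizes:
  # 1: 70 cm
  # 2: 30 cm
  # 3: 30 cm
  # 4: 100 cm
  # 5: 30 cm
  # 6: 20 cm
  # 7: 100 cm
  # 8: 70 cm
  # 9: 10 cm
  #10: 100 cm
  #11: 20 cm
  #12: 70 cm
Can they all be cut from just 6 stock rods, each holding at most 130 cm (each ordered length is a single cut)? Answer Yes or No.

A valid assignment using 6 stock rods:
  stock rod 1: 100 + 30 = 130
  stock rod 2: 100 + 30 = 130
  stock rod 3: 100 + 30 = 130
  stock rod 4: 70 + 20 + 20 + 10 = 120
  stock rod 5: 70 = 70
  stock rod 6: 70 = 70
Every load is within 130 cm, so 6 stock rods suffice.

Yes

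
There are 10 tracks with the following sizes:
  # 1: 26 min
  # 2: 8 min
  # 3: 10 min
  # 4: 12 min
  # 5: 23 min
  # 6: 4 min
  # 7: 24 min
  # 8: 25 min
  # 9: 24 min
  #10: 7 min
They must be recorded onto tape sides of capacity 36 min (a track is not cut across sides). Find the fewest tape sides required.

5

Total = 26 + 25 + 24 + 24 + 23 + 12 + 10 + 8 + 7 + 4 = 163 min.
Lower bound: ⌈163/36⌉ = 5 tape sides.
A packing using 5 tape sides:
  side 1: 26 + 10 = 36
  side 2: 25 + 8 = 33
  side 3: 24 + 12 = 36
  side 4: 24 + 7 + 4 = 35
  side 5: 23 = 23
This matches the lower bound, so 5 is optimal.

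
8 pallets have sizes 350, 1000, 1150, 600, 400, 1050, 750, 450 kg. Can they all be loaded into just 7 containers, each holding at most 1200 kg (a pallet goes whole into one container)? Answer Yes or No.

Yes

A valid assignment using 6 containers:
  container 1: 1150 = 1150
  container 2: 1050 = 1050
  container 3: 1000 = 1000
  container 4: 750 + 450 = 1200
  container 5: 600 + 400 = 1000
  container 6: 350 = 350
That uses only 6 ≤ 7, so 7 containers are enough.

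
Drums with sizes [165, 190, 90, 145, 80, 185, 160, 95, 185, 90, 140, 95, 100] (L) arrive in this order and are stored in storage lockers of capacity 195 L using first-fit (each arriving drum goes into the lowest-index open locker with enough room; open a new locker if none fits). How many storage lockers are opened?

10

  165 → locker 1 (new)  [load 165/195]
  190 → locker 2 (new)  [load 190/195]
  90 → locker 3 (new)  [load 90/195]
  145 → locker 4 (new)  [load 145/195]
  80 → locker 3  [load 170/195]
  185 → locker 5 (new)  [load 185/195]
  160 → locker 6 (new)  [load 160/195]
  95 → locker 7 (new)  [load 95/195]
  185 → locker 8 (new)  [load 185/195]
  90 → locker 7  [load 185/195]
  140 → locker 9 (new)  [load 140/195]
  95 → locker 10 (new)  [load 95/195]
  100 → locker 10  [load 195/195]
10 storage lockers opened.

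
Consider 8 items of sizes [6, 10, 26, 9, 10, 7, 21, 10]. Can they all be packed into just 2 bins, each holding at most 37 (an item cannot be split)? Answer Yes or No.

Total = 99; ⌈99/37⌉ = 3.
At least 3 bins are required, but only 2 are allowed.

No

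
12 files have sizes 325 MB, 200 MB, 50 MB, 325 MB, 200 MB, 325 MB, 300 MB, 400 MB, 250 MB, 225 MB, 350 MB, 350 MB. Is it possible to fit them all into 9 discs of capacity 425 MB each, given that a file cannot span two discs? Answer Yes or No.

Total = 3300 MB; ⌈3300/425⌉ = 8.
9 files each exceed half the capacity and cannot share a disc, forcing at least 9 discs.
The bound of 9 does not rule out 9, but exhaustive search shows no assignment into 9 discs of capacity 425 MB exists — the minimum is 10.

No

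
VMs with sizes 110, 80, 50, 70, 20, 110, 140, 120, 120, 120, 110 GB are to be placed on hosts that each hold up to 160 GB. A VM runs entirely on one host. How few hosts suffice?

Total = 140 + 120 + 120 + 120 + 110 + 110 + 110 + 80 + 70 + 50 + 20 = 1050 GB.
Lower bound: ⌈1050/160⌉ = 7 hosts.
A packing using 8 hosts:
  host 1: 140 + 20 = 160
  host 2: 120 = 120
  host 3: 120 = 120
  host 4: 120 = 120
  host 5: 110 + 50 = 160
  host 6: 110 = 110
  host 7: 110 = 110
  host 8: 80 + 70 = 150
No arrangement into 7 hosts stays within capacity, so 8 is optimal.

8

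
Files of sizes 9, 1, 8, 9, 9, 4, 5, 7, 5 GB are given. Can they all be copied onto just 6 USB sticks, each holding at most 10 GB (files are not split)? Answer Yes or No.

No

Total = 57 GB; ⌈57/10⌉ = 6.
The bound of 6 does not rule out 6, but exhaustive search shows no assignment into 6 USB sticks of capacity 10 GB exists — the minimum is 7.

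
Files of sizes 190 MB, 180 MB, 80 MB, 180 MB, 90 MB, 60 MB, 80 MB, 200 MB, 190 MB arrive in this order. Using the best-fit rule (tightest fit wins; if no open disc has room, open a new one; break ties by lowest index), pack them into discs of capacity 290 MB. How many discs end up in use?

  190 → disc 1 (new)  [load 190/290]
  180 → disc 2 (new)  [load 180/290]
  80 → disc 1  [load 270/290]
  180 → disc 3 (new)  [load 180/290]
  90 → disc 2  [load 270/290]
  60 → disc 3  [load 240/290]
  80 → disc 4 (new)  [load 80/290]
  200 → disc 4  [load 280/290]
  190 → disc 5 (new)  [load 190/290]
5 discs opened.

5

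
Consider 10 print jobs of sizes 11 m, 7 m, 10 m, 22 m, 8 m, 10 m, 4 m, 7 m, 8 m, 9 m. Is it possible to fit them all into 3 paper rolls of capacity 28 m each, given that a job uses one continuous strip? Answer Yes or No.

No

Total = 96 m; ⌈96/28⌉ = 4.
At least 4 paper rolls are required, but only 3 are allowed.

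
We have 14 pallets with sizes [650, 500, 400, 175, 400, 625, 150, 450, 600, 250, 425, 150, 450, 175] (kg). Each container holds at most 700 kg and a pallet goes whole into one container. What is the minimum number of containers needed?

Total = 650 + 625 + 600 + 500 + 450 + 450 + 425 + 400 + 400 + 250 + 175 + 175 + 150 + 150 = 5400 kg.
Lower bound: ⌈5400/700⌉ = 8 containers.
Also, 9 pallets each exceed 350 kg, and no two of those can share a container, so at least 9 containers are needed.
A packing using 9 containers:
  container 1: 650 = 650
  container 2: 625 = 625
  container 3: 600 = 600
  container 4: 500 + 175 = 675
  container 5: 450 + 250 = 700
  container 6: 450 + 175 = 625
  container 7: 425 + 150 = 575
  container 8: 400 + 150 = 550
  container 9: 400 = 400
This matches the lower bound, so 9 is optimal.

9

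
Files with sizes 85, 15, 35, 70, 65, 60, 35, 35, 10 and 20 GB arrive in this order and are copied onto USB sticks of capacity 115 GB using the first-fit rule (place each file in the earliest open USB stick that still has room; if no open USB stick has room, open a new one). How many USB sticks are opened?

4

  85 → USB stick 1 (new)  [load 85/115]
  15 → USB stick 1  [load 100/115]
  35 → USB stick 2 (new)  [load 35/115]
  70 → USB stick 2  [load 105/115]
  65 → USB stick 3 (new)  [load 65/115]
  60 → USB stick 4 (new)  [load 60/115]
  35 → USB stick 3  [load 100/115]
  35 → USB stick 4  [load 95/115]
  10 → USB stick 1  [load 110/115]
  20 → USB stick 4  [load 115/115]
4 USB sticks opened.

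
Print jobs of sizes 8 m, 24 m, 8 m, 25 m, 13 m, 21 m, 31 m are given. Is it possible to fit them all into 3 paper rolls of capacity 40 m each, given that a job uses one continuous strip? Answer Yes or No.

No

Total = 130 m; ⌈130/40⌉ = 4.
At least 4 paper rolls are required, but only 3 are allowed.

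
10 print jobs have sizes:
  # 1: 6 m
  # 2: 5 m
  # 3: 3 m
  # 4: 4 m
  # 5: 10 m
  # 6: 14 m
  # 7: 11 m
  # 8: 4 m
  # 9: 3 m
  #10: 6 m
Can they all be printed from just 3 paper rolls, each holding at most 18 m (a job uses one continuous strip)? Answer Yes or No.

Total = 66 m; ⌈66/18⌉ = 4.
At least 4 paper rolls are required, but only 3 are allowed.

No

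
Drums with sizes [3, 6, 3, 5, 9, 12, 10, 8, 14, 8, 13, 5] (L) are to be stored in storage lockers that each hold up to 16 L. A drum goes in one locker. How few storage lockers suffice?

7

Total = 14 + 13 + 12 + 10 + 9 + 8 + 8 + 6 + 5 + 5 + 3 + 3 = 96 L.
Lower bound: ⌈96/16⌉ = 6 storage lockers.
A packing using 7 storage lockers:
  locker 1: 14 = 14
  locker 2: 13 + 3 = 16
  locker 3: 12 + 3 = 15
  locker 4: 10 + 6 = 16
  locker 5: 9 + 5 = 14
  locker 6: 8 + 8 = 16
  locker 7: 5 = 5
No arrangement into 6 storage lockers stays within capacity, so 7 is optimal.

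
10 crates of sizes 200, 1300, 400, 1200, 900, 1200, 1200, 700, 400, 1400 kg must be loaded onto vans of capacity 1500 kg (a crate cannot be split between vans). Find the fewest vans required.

7

Total = 1400 + 1300 + 1200 + 1200 + 1200 + 900 + 700 + 400 + 400 + 200 = 8900 kg.
Lower bound: ⌈8900/1500⌉ = 6 vans.
A packing using 7 vans:
  van 1: 1400 = 1400
  van 2: 1300 + 200 = 1500
  van 3: 1200 = 1200
  van 4: 1200 = 1200
  van 5: 1200 = 1200
  van 6: 900 + 400 = 1300
  van 7: 700 + 400 = 1100
No arrangement into 6 vans stays within capacity, so 7 is optimal.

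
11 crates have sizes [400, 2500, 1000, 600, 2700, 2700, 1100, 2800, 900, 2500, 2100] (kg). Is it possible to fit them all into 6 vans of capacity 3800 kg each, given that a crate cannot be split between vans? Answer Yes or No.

Yes

A valid assignment using 6 vans:
  van 1: 2800 + 1000 = 3800
  van 2: 2700 + 1100 = 3800
  van 3: 2700 + 900 = 3600
  van 4: 2500 + 600 + 400 = 3500
  van 5: 2500 = 2500
  van 6: 2100 = 2100
Every load is within 3800 kg, so 6 vans suffice.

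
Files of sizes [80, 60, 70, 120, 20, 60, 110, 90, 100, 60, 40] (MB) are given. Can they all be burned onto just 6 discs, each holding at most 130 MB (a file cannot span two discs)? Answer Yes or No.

No

Total = 810 MB; ⌈810/130⌉ = 7.
At least 7 discs are required, but only 6 are allowed.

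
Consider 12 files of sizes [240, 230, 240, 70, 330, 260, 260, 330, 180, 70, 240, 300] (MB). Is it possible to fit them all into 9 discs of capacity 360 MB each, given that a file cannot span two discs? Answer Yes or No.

No

Total = 2750 MB; ⌈2750/360⌉ = 8.
9 files each exceed half the capacity and cannot share a disc, forcing at least 9 discs.
The bound of 9 does not rule out 9, but exhaustive search shows no assignment into 9 discs of capacity 360 MB exists — the minimum is 10.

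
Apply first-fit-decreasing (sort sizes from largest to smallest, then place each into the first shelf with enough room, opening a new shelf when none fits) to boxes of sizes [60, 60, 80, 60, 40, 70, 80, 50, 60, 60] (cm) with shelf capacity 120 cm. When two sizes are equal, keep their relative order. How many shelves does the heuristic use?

Sorted descending: 80, 80, 70, 60, 60, 60, 60, 60, 50, 40.
  80 → shelf 1 (new)  [load 80/120]
  80 → shelf 2 (new)  [load 80/120]
  70 → shelf 3 (new)  [load 70/120]
  60 → shelf 4 (new)  [load 60/120]
  60 → shelf 4  [load 120/120]
  60 → shelf 5 (new)  [load 60/120]
  60 → shelf 5  [load 120/120]
  60 → shelf 6 (new)  [load 60/120]
  50 → shelf 3  [load 120/120]
  40 → shelf 1  [load 120/120]
6 shelves opened.

6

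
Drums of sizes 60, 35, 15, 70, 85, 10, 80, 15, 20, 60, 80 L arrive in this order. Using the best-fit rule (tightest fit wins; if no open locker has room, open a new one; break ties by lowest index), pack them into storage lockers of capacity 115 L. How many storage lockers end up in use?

  60 → locker 1 (new)  [load 60/115]
  35 → locker 1  [load 95/115]
  15 → locker 1  [load 110/115]
  70 → locker 2 (new)  [load 70/115]
  85 → locker 3 (new)  [load 85/115]
  10 → locker 3  [load 95/115]
  80 → locker 4 (new)  [load 80/115]
  15 → locker 3  [load 110/115]
  20 → locker 4  [load 100/115]
  60 → locker 5 (new)  [load 60/115]
  80 → locker 6 (new)  [load 80/115]
6 storage lockers opened.

6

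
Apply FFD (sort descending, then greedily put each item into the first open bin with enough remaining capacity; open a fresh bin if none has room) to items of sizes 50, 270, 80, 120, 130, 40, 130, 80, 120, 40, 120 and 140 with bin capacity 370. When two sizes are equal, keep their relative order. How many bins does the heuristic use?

4

Sorted descending: 270, 140, 130, 130, 120, 120, 120, 80, 80, 50, 40, 40.
  270 → bin 1 (new)  [load 270/370]
  140 → bin 2 (new)  [load 140/370]
  130 → bin 2  [load 270/370]
  130 → bin 3 (new)  [load 130/370]
  120 → bin 3  [load 250/370]
  120 → bin 3  [load 370/370]
  120 → bin 4 (new)  [load 120/370]
  80 → bin 1  [load 350/370]
  80 → bin 2  [load 350/370]
  50 → bin 4  [load 170/370]
  40 → bin 4  [load 210/370]
  40 → bin 4  [load 250/370]
4 bins opened.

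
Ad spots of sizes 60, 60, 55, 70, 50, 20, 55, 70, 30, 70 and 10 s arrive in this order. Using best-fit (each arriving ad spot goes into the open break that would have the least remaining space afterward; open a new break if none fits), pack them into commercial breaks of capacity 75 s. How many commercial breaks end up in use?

  60 → break 1 (new)  [load 60/75]
  60 → break 2 (new)  [load 60/75]
  55 → break 3 (new)  [load 55/75]
  70 → break 4 (new)  [load 70/75]
  50 → break 5 (new)  [load 50/75]
  20 → break 3  [load 75/75]
  55 → break 6 (new)  [load 55/75]
  70 → break 7 (new)  [load 70/75]
  30 → break 8 (new)  [load 30/75]
  70 → break 9 (new)  [load 70/75]
  10 → break 1  [load 70/75]
9 commercial breaks opened.

9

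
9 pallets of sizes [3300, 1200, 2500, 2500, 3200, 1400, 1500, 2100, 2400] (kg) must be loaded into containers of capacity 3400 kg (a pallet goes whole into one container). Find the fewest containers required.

7

Total = 3300 + 3200 + 2500 + 2500 + 2400 + 2100 + 1500 + 1400 + 1200 = 20100 kg.
Lower bound: ⌈20100/3400⌉ = 6 containers.
A packing using 7 containers:
  container 1: 3300 = 3300
  container 2: 3200 = 3200
  container 3: 2500 = 2500
  container 4: 2500 = 2500
  container 5: 2400 = 2400
  container 6: 2100 + 1200 = 3300
  container 7: 1500 + 1400 = 2900
No arrangement into 6 containers stays within capacity, so 7 is optimal.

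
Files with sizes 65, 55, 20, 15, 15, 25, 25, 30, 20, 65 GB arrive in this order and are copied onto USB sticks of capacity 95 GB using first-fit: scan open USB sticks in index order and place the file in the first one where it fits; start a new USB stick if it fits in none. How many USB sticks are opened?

  65 → USB stick 1 (new)  [load 65/95]
  55 → USB stick 2 (new)  [load 55/95]
  20 → USB stick 1  [load 85/95]
  15 → USB stick 2  [load 70/95]
  15 → USB stick 2  [load 85/95]
  25 → USB stick 3 (new)  [load 25/95]
  25 → USB stick 3  [load 50/95]
  30 → USB stick 3  [load 80/95]
  20 → USB stick 4 (new)  [load 20/95]
  65 → USB stick 4  [load 85/95]
4 USB sticks opened.

4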